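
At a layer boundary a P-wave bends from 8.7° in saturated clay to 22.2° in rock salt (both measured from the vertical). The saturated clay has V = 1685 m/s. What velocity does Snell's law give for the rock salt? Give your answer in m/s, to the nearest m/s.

4209 m/s

sin 8.7° = 0.1513; sin 22.2° = 0.3778.
V₂ = V₁·(sin θ₂/sin θ₁) = 1685·(0.3778/0.1513) = 4209.03 m/s.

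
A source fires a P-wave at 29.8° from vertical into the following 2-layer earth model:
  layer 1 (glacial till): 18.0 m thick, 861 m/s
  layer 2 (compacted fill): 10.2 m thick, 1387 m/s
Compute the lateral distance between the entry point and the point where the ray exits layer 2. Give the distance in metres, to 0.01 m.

Ray parameter p = sin 29.8° / 861 m/s = 5.7721e-04 s/m.
Layer 1: θ = 29.80°; offset = 18.0·tan 29.80° = 10.3087 m.
Layer 2: sin θ = p·1387 = 0.8006 → θ = 53.19°; offset = 10.2·tan 53.19° = 13.6276 m.
Total horizontal offset = 23.9363 m.

23.94 m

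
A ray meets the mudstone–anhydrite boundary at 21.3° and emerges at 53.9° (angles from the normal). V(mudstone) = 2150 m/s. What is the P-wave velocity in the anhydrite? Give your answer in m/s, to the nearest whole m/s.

4782 m/s

Snell's law: sin 21.3°/V₁ = sin 53.9°/V₂.
V₂ = V₁·sin 53.9°/sin 21.3° = 2150 × 2.2243 = 4782.31 m/s.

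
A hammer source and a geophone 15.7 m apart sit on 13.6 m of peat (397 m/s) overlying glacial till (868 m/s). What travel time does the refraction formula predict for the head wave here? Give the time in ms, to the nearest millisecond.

79 ms

θ_c = arcsin(V₁/V₂) = arcsin(397/868) = 27.22°, cos θ_c = 0.8893.
Intercept time tᵢ = 2h cos θ_c / V₁ = 2·13.6·0.8893/397 = 0.06093 s.
t = x/V₂ + tᵢ = 15.7/868 + 0.06093 = 0.07902 s.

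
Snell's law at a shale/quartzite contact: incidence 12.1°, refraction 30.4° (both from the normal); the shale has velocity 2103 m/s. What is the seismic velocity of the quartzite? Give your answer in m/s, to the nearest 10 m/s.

Snell's law: sin 12.1°/V₁ = sin 30.4°/V₂.
V₂ = V₁·sin 30.4°/sin 12.1° = 2103 × 2.4141 = 5076.79 m/s.

5080 m/s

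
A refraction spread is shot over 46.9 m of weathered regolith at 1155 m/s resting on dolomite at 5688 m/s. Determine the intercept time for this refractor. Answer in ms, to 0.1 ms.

79.5 ms

θ_c = arcsin(V₁/V₂) = arcsin(1155/5688) = 11.72°; cos θ_c = 0.9792.
tᵢ = 2h·cos θ_c / V₁ = 2·46.9·0.9792 / 1155 = 0.07952 s.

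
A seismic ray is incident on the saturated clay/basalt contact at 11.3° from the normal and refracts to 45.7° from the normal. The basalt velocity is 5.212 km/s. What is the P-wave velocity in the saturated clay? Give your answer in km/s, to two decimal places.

sin 11.3° = 0.1959; sin 45.7° = 0.7157.
V₁ = V₂·(sin θ₁/sin θ₂) = 5.212·(0.1959/0.7157) = 1.43 km/s.

1.43 km/s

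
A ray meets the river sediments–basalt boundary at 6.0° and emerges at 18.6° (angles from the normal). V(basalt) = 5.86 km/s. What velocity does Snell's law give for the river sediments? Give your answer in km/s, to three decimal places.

1.920 km/s

sin 6.0° = 0.1045; sin 18.6° = 0.3190.
V₁ = V₂·(sin θ₁/sin θ₂) = 5.86·(0.1045/0.3190) = 1.920 km/s.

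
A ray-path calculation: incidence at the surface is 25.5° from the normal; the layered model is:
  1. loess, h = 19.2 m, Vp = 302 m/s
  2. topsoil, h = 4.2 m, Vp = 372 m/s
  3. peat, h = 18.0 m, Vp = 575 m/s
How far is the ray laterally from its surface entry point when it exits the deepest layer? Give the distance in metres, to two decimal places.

Apply Snell's law at each interface; in layer i the horizontal offset is hᵢ·tan θᵢ.
Layer 1: θ = 25.50°; offset = 19.2·tan 25.50° = 9.1579 m.
Layer 2: sin θ = 372·sin 25.5°/302 = 0.5303, θ = 32.03°; offset = 4.2·tan 32.03° = 2.6271 m.
Layer 3: sin θ = 575·sin 25.5°/302 = 0.8197, θ = 55.05°; offset = 18.0·tan 55.05° = 25.7573 m.
Σ offsets = 37.5423 m.

37.54 m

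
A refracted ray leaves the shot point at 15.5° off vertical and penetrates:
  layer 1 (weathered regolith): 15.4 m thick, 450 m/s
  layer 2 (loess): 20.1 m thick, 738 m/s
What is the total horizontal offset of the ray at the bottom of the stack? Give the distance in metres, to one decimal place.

14.1 m

p = sin θ₁/V₁ = sin 15.5°/450 = 5.9386e-04 s/m is conserved through the stack.
Layer 1: θ = 15.50°; offset = 15.4·tan 15.50° = 4.271 m.
Layer 2: sin θ = p·738 = 0.4383 → θ = 25.99°; offset = 20.1·tan 25.99° = 9.801 m.
Σ offsets = 14.071 m.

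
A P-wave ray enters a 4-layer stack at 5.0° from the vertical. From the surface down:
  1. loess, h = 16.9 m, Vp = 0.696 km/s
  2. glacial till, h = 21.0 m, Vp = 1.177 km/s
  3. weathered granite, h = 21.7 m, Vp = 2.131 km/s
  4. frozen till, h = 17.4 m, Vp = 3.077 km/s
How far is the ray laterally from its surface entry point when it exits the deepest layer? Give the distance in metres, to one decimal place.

17.9 m

Apply Snell's law at each interface; in layer i the horizontal offset is hᵢ·tan θᵢ.
Layer 1: θ = 5.00°; offset = 16.9·tan 5.00° = 1.479 m.
Layer 2: sin θ = 1.177·sin 5.0°/0.696 = 0.1474, θ = 8.48°; offset = 21.0·tan 8.48° = 3.129 m.
Layer 3: sin θ = 2.131·sin 5.0°/0.696 = 0.2669, θ = 15.48°; offset = 21.7·tan 15.48° = 6.009 m.
Layer 4: sin θ = 3.077·sin 5.0°/0.696 = 0.3853, θ = 22.66°; offset = 17.4·tan 22.66° = 7.265 m.
Total horizontal offset = 17.882 m.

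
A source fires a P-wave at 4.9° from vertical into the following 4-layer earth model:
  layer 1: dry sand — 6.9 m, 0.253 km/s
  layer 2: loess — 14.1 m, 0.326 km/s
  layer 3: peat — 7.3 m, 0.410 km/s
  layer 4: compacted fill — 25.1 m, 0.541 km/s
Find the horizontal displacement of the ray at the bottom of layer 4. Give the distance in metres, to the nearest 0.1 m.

Ray parameter p = sin 4.9° / 0.253 km/s = 3.3762e-01 s/km.
Layer 1: θ = 4.90°; offset = 6.9·tan 4.90° = 0.592 m.
Layer 2: sin θ = p·0.326 = 0.1101 → θ = 6.32°; offset = 14.1·tan 6.32° = 1.561 m.
Layer 3: sin θ = p·0.410 = 0.1384 → θ = 7.96°; offset = 7.3·tan 7.96° = 1.020 m.
Layer 4: sin θ = p·0.541 = 0.1827 → θ = 10.52°; offset = 25.1·tan 10.52° = 4.663 m.
Summing the layer offsets gives 7.836 m.

7.8 m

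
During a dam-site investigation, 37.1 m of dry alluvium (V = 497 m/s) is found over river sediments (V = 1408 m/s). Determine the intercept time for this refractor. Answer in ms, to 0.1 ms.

tᵢ = 2h·√(V₂²−V₁²)/(V₁V₂).
√(V₂²−V₁²) = √(1408²−497²) = 1317.4 m/s.
tᵢ = 2·37.1·1317.4/(497·1408) = 0.13969 s.

139.7 ms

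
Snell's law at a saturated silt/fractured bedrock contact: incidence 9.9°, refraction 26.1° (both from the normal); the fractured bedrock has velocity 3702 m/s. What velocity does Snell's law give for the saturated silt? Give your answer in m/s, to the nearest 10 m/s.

1450 m/s

Snell's law: sin 9.9°/V₁ = sin 26.1°/V₂.
V₁ = V₂·sin 9.9°/sin 26.1° = 3702 × 0.3908 = 1446.75 m/s.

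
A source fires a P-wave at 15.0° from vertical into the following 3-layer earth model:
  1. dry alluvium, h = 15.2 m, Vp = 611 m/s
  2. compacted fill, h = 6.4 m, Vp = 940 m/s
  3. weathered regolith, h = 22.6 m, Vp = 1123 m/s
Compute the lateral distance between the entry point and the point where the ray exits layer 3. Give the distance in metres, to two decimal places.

p = sin θ₁/V₁ = sin 15.0°/611 = 4.2360e-04 s/m is conserved through the stack.
Layer 1: θ = 15.00°; offset = 15.2·tan 15.00° = 4.0728 m.
Layer 2: sin θ = p·940 = 0.3982 → θ = 23.46°; offset = 6.4·tan 23.46° = 2.7781 m.
Layer 3: sin θ = p·1123 = 0.4757 → θ = 28.41°; offset = 22.6·tan 28.41° = 12.2224 m.
Total horizontal offset = 19.0733 m.

19.07 m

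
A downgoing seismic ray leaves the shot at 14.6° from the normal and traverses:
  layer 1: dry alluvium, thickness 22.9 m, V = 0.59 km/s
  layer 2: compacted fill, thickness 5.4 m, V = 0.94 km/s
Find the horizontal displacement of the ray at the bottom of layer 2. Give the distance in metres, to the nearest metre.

Ray parameter p = sin 14.6° / 0.59 km/s = 4.2724e-01 s/km.
Layer 1: θ = 14.60°; offset = 22.9·tan 14.60° = 5.965 m.
Layer 2: sin θ = p·0.94 = 0.4016 → θ = 23.68°; offset = 5.4·tan 23.68° = 2.368 m.
Summing the layer offsets gives 8.333 m.

8 m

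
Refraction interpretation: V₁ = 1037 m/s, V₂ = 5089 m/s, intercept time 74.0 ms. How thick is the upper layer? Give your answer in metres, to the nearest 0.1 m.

39.2 m

θ_c = arcsin(1037/5089) = 11.76°; cos θ_c = 0.9790.
tᵢ = 2h cos θ_c/V₁ ⇒ h = tᵢ·V₁/(2 cos θ_c) = 0.074·1037/(2·0.9790) = 39.19 m.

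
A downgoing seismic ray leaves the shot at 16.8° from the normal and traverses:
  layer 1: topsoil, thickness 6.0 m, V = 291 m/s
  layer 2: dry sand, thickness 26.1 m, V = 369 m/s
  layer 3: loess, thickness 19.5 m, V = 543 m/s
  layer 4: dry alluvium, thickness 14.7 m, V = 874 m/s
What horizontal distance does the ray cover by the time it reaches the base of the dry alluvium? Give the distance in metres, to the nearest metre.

Apply Snell's law at each interface; in layer i the horizontal offset is hᵢ·tan θᵢ.
Layer 1: θ = 16.80°; offset = 6.0·tan 16.80° = 1.812 m.
Layer 2: sin θ = 369·sin 16.8°/291 = 0.3665, θ = 21.50°; offset = 26.1·tan 21.50° = 10.281 m.
Layer 3: sin θ = 543·sin 16.8°/291 = 0.5393, θ = 32.64°; offset = 19.5·tan 32.64° = 12.489 m.
Layer 4: sin θ = 874·sin 16.8°/291 = 0.8681, θ = 60.24°; offset = 14.7·tan 60.24° = 25.706 m.
Σ offsets = 50.288 m.

50 m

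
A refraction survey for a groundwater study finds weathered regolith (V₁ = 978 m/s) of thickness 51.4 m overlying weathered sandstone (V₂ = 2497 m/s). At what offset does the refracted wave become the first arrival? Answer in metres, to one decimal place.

θ_c = arcsin(978/2497) = 23.06°, so cos θ_c = 0.9201 and tᵢ = 2h cos θ_c/V₁ = 0.0967 s.
At crossover x/V₁ = x/V₂ + tᵢ ⇒ x = tᵢ/(1/V₁ − 1/V₂) = 0.09671/(1.0225e-03 − 4.0048e-04) = 155.49 m.

155.5 m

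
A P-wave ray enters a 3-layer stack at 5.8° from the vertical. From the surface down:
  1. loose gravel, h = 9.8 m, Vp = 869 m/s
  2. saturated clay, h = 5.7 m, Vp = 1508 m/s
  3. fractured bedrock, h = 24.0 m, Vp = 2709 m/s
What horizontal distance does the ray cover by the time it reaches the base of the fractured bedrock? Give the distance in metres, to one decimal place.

10.0 m

Apply Snell's law at each interface; in layer i the horizontal offset is hᵢ·tan θᵢ.
Layer 1: θ = 5.80°; offset = 9.8·tan 5.80° = 0.995 m.
Layer 2: sin θ = 1508·sin 5.8°/869 = 0.1754, θ = 10.10°; offset = 5.7·tan 10.10° = 1.015 m.
Layer 3: sin θ = 2709·sin 5.8°/869 = 0.3150, θ = 18.36°; offset = 24.0·tan 18.36° = 7.966 m.
Σ offsets = 9.977 m.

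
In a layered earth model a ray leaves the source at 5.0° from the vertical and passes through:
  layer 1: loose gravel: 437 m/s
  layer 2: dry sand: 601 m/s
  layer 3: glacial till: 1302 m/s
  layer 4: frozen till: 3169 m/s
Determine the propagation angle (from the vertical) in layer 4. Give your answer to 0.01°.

Ray parameter p = sin 5.0° / 437 = 1.9944e-04 s/m.
sin θ_4 = p·V_4 = 1.9944e-04 × 3169 = 0.6320.
θ_4 = arcsin 0.6320 = 39.20°.

39.20°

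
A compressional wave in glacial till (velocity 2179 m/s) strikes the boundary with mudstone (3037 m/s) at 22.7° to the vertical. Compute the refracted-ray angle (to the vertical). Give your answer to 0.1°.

32.5°

sin θ₁/V₁ = sin θ₂/V₂ ⇒ sin θ₂ = 3037·sin 22.7°/2179 = 3037·0.3859/2179 = 0.5379.
θ₂ = sin⁻¹(0.5379) = 32.54° (from vertical).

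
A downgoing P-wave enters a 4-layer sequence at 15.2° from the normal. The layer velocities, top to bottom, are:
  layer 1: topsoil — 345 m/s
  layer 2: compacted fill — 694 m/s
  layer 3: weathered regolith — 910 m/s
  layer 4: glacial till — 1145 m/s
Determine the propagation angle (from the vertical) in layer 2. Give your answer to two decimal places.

31.83°

Snell's law across each interface conserves sin θ / V, so sin θ_2 = V_2·sin θ₁/V₁.
sin θ_2 = 694 × sin 15.2° / 345 = 0.5274.
θ_2 = arcsin 0.5274 = 31.83°.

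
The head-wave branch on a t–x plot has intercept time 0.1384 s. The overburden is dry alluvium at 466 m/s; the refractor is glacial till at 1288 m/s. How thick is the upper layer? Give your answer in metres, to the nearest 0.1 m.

θ_c = arcsin(466/1288) = 21.21°; cos θ_c = 0.9323.
tᵢ = 2h cos θ_c/V₁ ⇒ h = tᵢ·V₁/(2 cos θ_c) = 0.1384·466/(2·0.9323) = 34.59 m.

34.6 m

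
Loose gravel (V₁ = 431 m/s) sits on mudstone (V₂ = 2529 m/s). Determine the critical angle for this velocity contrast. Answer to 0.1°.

9.8°

Critical incidence: sin θ_c = V₁/V₂ = 431/2529 = 0.1704.
θ_c = arcsin 0.1704 = 9.81°.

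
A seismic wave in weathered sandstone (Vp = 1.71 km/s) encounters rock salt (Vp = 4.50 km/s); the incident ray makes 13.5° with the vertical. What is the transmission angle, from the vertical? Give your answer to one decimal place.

37.9°

sin θ₁/V₁ = sin θ₂/V₂ ⇒ sin θ₂ = 4.50·sin 13.5°/1.71 = 4.50·0.2334/1.71 = 0.6143.
θ₂ = sin⁻¹(0.6143) = 37.90° (from vertical).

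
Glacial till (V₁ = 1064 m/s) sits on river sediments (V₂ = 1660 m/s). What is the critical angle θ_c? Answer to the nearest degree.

40°

Critical incidence: sin θ_c = V₁/V₂ = 1064/1660 = 0.6410.
θ_c = arcsin 0.6410 = 39.86°.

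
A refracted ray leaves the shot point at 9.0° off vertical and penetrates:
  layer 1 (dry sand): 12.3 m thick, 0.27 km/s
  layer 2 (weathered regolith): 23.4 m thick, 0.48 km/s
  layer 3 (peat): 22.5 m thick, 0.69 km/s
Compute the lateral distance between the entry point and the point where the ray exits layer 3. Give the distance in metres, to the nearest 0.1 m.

Apply Snell's law at each interface; in layer i the horizontal offset is hᵢ·tan θᵢ.
Layer 1: θ = 9.00°; offset = 12.3·tan 9.00° = 1.948 m.
Layer 2: sin θ = 0.48·sin 9.0°/0.27 = 0.2781, θ = 16.15°; offset = 23.4·tan 16.15° = 6.775 m.
Layer 3: sin θ = 0.69·sin 9.0°/0.27 = 0.3998, θ = 23.56°; offset = 22.5·tan 23.56° = 9.813 m.
Σ offsets = 18.536 m.

18.5 m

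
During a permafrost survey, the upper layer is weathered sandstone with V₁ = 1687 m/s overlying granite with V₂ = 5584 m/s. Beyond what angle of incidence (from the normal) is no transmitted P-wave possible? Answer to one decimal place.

17.6°

At critical incidence the refracted ray runs along the interface (θ₂ = 90°), so sin θ_c = V₁/V₂.
θ_c = arcsin(1687/5584) = arcsin 0.3021 = 17.58°.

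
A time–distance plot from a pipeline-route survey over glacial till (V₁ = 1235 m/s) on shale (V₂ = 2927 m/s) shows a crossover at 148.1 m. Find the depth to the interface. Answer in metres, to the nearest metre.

h = (x_cross/2)·√((V₂−V₁)/(V₂+V₁)).
(V₂−V₁)/(V₂+V₁) = (2927−1235)/(2927+1235) = 0.4065; √ = 0.6376.
h = (148.1/2)·0.6376 = 47.21 m.

47 m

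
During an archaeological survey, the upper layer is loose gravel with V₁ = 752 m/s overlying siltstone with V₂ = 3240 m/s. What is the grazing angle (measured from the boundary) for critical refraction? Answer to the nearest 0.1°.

76.6°

Critical incidence: sin θ_c = V₁/V₂ = 752/3240 = 0.2321.
θ_c = arcsin 0.2321 = 13.42°.
Measured from the interface: 90° − 13.42° = 76.58°.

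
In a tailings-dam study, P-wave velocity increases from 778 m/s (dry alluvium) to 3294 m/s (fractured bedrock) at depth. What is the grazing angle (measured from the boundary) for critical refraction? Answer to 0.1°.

76.3°

At critical incidence the refracted ray runs along the interface (θ₂ = 90°), so sin θ_c = V₁/V₂.
θ_c = arcsin(778/3294) = arcsin 0.2362 = 13.66°.
Measured from the interface: 90° − 13.66° = 76.34°.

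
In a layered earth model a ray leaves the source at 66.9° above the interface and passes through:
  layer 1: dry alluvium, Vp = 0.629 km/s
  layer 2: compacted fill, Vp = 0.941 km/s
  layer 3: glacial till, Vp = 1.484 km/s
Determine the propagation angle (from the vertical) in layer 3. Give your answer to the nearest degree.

68°

From the normal: θ₁ = 90° − 66.9° = 23.1°.
Ray parameter p = sin 23.1° / 0.629 = 6.2375e-01 s/km.
sin θ_3 = p·V_3 = 6.2375e-01 × 1.484 = 0.9256.
θ_3 = 67.77° from the vertical.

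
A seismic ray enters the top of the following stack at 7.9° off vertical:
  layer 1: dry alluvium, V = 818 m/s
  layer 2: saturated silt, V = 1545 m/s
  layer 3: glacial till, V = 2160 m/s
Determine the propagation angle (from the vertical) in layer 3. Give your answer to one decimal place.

21.3°

Ray parameter p = sin 7.9° / 818 = 1.6803e-04 s/m.
sin θ_3 = p·V_3 = 1.6803e-04 × 2160 = 0.3629.
θ_3 = arcsin 0.3629 = 21.28°.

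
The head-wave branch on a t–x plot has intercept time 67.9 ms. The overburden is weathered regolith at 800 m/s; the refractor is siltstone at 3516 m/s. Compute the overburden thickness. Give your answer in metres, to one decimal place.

27.9 m

θ_c = arcsin(800/3516) = 13.15°; cos θ_c = 0.9738.
tᵢ = 2h cos θ_c/V₁ ⇒ h = tᵢ·V₁/(2 cos θ_c) = 0.0679·800/(2·0.9738) = 27.89 m.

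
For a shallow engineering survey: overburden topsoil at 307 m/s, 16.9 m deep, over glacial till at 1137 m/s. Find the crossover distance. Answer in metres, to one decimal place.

θ_c = arcsin(307/1137) = 15.66°, so cos θ_c = 0.9629 and tᵢ = 2h cos θ_c/V₁ = 0.1060 s.
At crossover x/V₁ = x/V₂ + tᵢ ⇒ x = tᵢ/(1/V₁ − 1/V₂) = 0.10601/(3.2573e-03 − 8.7951e-04) = 44.58 m.

44.6 m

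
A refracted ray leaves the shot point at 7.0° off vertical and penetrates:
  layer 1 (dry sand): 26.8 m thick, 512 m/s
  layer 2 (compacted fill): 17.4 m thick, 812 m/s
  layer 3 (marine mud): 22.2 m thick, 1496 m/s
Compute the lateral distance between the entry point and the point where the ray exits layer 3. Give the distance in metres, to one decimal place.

p = sin θ₁/V₁ = sin 7.0°/512 = 2.3803e-04 s/m is conserved through the stack.
Layer 1: θ = 7.00°; offset = 26.8·tan 7.00° = 3.291 m.
Layer 2: sin θ = p·812 = 0.1933 → θ = 11.14°; offset = 17.4·tan 11.14° = 3.428 m.
Layer 3: sin θ = p·1496 = 0.3561 → θ = 20.86°; offset = 22.2·tan 20.86° = 8.460 m.
Summing the layer offsets gives 15.178 m.

15.2 m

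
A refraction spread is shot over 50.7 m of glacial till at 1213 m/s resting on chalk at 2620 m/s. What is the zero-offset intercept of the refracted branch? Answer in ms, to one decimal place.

74.1 ms

θ_c = arcsin(V₁/V₂) = arcsin(1213/2620) = 27.58°; cos θ_c = 0.8864.
tᵢ = 2h·cos θ_c / V₁ = 2·50.7·0.8864 / 1213 = 0.07410 s.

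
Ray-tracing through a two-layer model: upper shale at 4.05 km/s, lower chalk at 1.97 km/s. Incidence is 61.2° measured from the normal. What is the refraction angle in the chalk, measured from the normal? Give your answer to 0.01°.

Snell's law: sin θ₂ = (V₂/V₁)·sin θ₁ = (1.97/4.05)·sin 61.2° = 0.4263.
θ₂ = sin⁻¹(0.4263) = 25.23° (from vertical).

25.23°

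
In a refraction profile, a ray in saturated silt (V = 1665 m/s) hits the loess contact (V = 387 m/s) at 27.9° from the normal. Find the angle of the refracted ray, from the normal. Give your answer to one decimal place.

6.2°

Snell's law: sin θ₂ = (V₂/V₁)·sin θ₁ = (387/1665)·sin 27.9° = 0.1088.
θ₂ = arcsin 0.1088 = 6.24° from the normal.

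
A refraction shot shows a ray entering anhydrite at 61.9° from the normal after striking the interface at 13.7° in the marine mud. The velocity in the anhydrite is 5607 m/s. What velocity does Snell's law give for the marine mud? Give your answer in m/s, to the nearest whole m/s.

sin 13.7° = 0.2368; sin 61.9° = 0.8821.
V₁ = V₂·(sin θ₁/sin θ₂) = 5607·(0.2368/0.8821) = 1505.40 m/s.

1505 m/s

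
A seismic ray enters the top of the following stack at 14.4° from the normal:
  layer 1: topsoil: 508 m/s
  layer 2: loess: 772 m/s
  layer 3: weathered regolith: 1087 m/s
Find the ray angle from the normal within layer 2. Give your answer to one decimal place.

22.2°

Ray parameter p = sin 14.4° / 508 = 4.8955e-04 s/m.
sin θ_2 = p·V_2 = 4.8955e-04 × 772 = 0.3779.
θ_2 = arcsin 0.3779 = 22.21°.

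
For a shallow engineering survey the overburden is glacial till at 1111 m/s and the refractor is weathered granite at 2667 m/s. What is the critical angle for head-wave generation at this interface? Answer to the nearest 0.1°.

24.6°

Critical incidence: sin θ_c = V₁/V₂ = 1111/2667 = 0.4166.
θ_c = arcsin 0.4166 = 24.62°.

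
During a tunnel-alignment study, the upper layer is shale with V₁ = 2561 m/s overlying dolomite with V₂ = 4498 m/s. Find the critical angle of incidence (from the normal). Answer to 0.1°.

34.7°

Critical incidence: sin θ_c = V₁/V₂ = 2561/4498 = 0.5694.
θ_c = arcsin 0.5694 = 34.71°.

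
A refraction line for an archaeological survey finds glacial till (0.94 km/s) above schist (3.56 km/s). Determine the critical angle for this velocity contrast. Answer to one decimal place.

15.3°

At critical incidence the refracted ray runs along the interface (θ₂ = 90°), so sin θ_c = V₁/V₂.
θ_c = arcsin(0.94/3.56) = arcsin 0.2640 = 15.31°.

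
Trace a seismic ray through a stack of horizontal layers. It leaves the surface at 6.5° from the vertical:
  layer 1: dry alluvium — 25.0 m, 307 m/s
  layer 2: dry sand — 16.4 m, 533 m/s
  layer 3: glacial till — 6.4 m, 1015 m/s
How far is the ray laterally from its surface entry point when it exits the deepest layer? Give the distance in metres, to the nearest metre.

9 m

Apply Snell's law at each interface; in layer i the horizontal offset is hᵢ·tan θᵢ.
Layer 1: θ = 6.50°; offset = 25.0·tan 6.50° = 2.848 m.
Layer 2: sin θ = 533·sin 6.5°/307 = 0.1965, θ = 11.33°; offset = 16.4·tan 11.33° = 3.287 m.
Layer 3: sin θ = 1015·sin 6.5°/307 = 0.3743, θ = 21.98°; offset = 6.4·tan 21.98° = 2.583 m.
Summing the layer offsets gives 8.719 m.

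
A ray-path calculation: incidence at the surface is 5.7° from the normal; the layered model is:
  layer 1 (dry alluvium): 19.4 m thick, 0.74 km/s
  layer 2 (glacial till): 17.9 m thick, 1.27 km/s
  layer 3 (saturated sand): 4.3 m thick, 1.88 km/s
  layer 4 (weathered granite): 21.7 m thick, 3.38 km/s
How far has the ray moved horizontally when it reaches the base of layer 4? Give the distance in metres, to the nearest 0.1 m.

17.2 m

Ray parameter p = sin 5.7° / 0.74 km/s = 1.3422e-01 s/km.
Layer 1: θ = 5.70°; offset = 19.4·tan 5.70° = 1.936 m.
Layer 2: sin θ = p·1.27 = 0.1705 → θ = 9.81°; offset = 17.9·tan 9.81° = 3.096 m.
Layer 3: sin θ = p·1.88 = 0.2523 → θ = 14.62°; offset = 4.3·tan 14.62° = 1.121 m.
Layer 4: sin θ = p·3.38 = 0.4536 → θ = 26.98°; offset = 21.7·tan 26.98° = 11.046 m.
Summing the layer offsets gives 17.200 m.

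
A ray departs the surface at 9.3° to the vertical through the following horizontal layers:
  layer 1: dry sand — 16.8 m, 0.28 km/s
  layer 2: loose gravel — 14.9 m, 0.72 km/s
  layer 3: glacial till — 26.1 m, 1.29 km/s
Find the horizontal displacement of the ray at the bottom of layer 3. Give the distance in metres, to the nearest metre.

39 m

Apply Snell's law at each interface; in layer i the horizontal offset is hᵢ·tan θᵢ.
Layer 1: θ = 9.30°; offset = 16.8·tan 9.30° = 2.751 m.
Layer 2: sin θ = 0.72·sin 9.3°/0.28 = 0.4156, θ = 24.55°; offset = 14.9·tan 24.55° = 6.807 m.
Layer 3: sin θ = 1.29·sin 9.3°/0.28 = 0.7445, θ = 48.12°; offset = 26.1·tan 48.12° = 29.108 m.
Σ offsets = 38.667 m.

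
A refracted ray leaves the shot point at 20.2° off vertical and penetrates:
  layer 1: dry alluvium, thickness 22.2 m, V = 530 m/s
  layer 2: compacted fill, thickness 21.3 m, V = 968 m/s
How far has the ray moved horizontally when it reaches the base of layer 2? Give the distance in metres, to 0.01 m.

25.48 m

p = sin θ₁/V₁ = sin 20.2°/530 = 6.5151e-04 s/m is conserved through the stack.
Layer 1: θ = 20.20°; offset = 22.2·tan 20.20° = 8.1680 m.
Layer 2: sin θ = p·968 = 0.6307 → θ = 39.10°; offset = 21.3·tan 39.10° = 17.3092 m.
Σ offsets = 25.4772 m.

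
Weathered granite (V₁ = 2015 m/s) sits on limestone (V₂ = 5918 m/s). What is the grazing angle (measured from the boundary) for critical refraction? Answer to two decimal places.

At critical incidence the refracted ray runs along the interface (θ₂ = 90°), so sin θ_c = V₁/V₂.
θ_c = arcsin(2015/5918) = arcsin 0.3405 = 19.91°.
Measured from the interface: 90° − 19.91° = 70.09°.

70.09°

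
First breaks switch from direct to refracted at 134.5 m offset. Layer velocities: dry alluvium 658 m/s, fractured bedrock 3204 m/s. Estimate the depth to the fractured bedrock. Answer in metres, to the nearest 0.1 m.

54.6 m

x_cross = 2h·√((V₂+V₁)/(V₂−V₁)) → h = x_cross / (2·√((V₂+V₁)/(V₂−V₁))).
√((V₂+V₁)/(V₂−V₁)) = √((3204+658)/(3204−658)) = 1.2316.
h = 134.5 / (2·1.2316) = 54.60 m.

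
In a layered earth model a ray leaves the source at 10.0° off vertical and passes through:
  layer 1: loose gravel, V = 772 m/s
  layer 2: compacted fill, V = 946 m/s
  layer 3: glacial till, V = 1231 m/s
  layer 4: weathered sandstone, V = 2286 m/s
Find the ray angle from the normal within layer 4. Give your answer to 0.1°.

30.9°

Ray parameter p = sin 10.0° / 772 = 2.2493e-04 s/m.
sin θ_4 = p·V_4 = 2.2493e-04 × 2286 = 0.5142.
θ_4 = 30.94° from the vertical.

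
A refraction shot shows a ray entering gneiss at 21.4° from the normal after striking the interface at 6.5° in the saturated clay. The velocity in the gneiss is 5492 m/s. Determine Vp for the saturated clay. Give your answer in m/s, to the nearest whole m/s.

Snell's law: sin 6.5°/V₁ = sin 21.4°/V₂.
V₁ = V₂·sin 6.5°/sin 21.4° = 5492 × 0.3103 = 1703.90 m/s.

1704 m/s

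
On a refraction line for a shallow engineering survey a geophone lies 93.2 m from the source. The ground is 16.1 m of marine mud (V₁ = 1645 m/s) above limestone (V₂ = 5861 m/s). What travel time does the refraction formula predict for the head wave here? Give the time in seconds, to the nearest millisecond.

θ_c = arcsin(V₁/V₂) = arcsin(1645/5861) = 16.30°, cos θ_c = 0.9598.
Intercept time tᵢ = 2h cos θ_c / V₁ = 2·16.1·0.9598/1645 = 0.01879 s.
t = x/V₂ + tᵢ = 93.2/5861 + 0.01879 = 0.03469 s.

0.035 s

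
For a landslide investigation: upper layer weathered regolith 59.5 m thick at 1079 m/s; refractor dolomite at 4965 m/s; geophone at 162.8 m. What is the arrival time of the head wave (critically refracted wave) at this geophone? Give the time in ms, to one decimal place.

θ_c = arcsin(V₁/V₂) = arcsin(1079/4965) = 12.55°, cos θ_c = 0.9761.
Intercept time tᵢ = 2h cos θ_c / V₁ = 2·59.5·0.9761/1079 = 0.10765 s.
t = x/V₂ + tᵢ = 162.8/4965 + 0.10765 = 0.14044 s.

140.4 ms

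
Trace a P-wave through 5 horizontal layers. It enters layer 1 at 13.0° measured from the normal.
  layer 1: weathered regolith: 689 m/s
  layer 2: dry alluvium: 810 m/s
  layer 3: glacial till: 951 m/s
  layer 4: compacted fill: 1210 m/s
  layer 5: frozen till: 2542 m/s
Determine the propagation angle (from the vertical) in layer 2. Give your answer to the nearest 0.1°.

15.3°

Snell's law across each interface conserves sin θ / V, so sin θ_2 = V_2·sin θ₁/V₁.
sin θ_2 = 810 × sin 13.0° / 689 = 0.2645.
θ_2 = 15.33° from the vertical.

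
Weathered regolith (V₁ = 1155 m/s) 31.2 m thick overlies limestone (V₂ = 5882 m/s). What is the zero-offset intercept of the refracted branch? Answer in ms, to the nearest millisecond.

53 ms

θ_c = arcsin(V₁/V₂) = arcsin(1155/5882) = 11.32°; cos θ_c = 0.9805.
tᵢ = 2h·cos θ_c / V₁ = 2·31.2·0.9805 / 1155 = 0.05297 s.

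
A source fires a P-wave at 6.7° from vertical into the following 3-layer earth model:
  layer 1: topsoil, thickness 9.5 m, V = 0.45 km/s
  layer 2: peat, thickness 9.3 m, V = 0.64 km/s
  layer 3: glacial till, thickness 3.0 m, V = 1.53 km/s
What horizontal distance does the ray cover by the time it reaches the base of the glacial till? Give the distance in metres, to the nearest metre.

4 m

Apply Snell's law at each interface; in layer i the horizontal offset is hᵢ·tan θᵢ.
Layer 1: θ = 6.70°; offset = 9.5·tan 6.70° = 1.116 m.
Layer 2: sin θ = 0.64·sin 6.7°/0.45 = 0.1659, θ = 9.55°; offset = 9.3·tan 9.55° = 1.565 m.
Layer 3: sin θ = 1.53·sin 6.7°/0.45 = 0.3967, θ = 23.37°; offset = 3.0·tan 23.37° = 1.296 m.
Σ offsets = 3.977 m.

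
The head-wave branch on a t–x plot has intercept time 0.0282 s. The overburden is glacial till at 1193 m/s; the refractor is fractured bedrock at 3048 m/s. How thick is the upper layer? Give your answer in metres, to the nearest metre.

h = tᵢ·V₁·V₂ / (2·√(V₂²−V₁²)).
√(V₂²−V₁²) = √(3048² − 1193²) = 2804.8 m/s.
h = 0.0282 s × 1193 × 3048 / (2 × 2804.8) = 18.28 m.

18 m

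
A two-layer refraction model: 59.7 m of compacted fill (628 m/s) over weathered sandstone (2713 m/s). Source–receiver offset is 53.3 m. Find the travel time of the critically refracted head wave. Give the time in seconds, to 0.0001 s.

θ_c = arcsin(V₁/V₂) = arcsin(628/2713) = 13.38°, cos θ_c = 0.9728.
Intercept time tᵢ = 2h cos θ_c / V₁ = 2·59.7·0.9728/628 = 0.18496 s.
t = x/V₂ + tᵢ = 53.3/2713 + 0.18496 = 0.20461 s.

0.2046 s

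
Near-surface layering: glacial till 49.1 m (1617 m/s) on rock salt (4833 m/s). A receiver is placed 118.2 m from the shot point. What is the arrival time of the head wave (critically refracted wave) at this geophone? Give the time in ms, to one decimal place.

81.7 ms

t = x/V₂ + 2h·√(V₂²−V₁²)/(V₁V₂).
√(V₂²−V₁²) = √(4833²−1617²) = 4554.5 m/s; delay term = 2·49.1·4554.5/(1617·4833) = 0.05723 s.
t = 118.2/4833 + 0.05723 = 0.08169 s.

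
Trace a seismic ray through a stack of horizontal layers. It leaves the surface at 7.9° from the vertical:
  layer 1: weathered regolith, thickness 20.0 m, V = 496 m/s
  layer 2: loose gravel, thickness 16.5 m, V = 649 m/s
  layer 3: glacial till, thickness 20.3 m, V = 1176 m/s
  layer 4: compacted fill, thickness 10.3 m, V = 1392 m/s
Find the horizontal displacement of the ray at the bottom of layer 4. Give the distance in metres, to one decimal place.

17.1 m

p = sin θ₁/V₁ = sin 7.9°/496 = 2.7711e-04 s/m is conserved through the stack.
Layer 1: θ = 7.90°; offset = 20.0·tan 7.90° = 2.775 m.
Layer 2: sin θ = p·649 = 0.1798 → θ = 10.36°; offset = 16.5·tan 10.36° = 3.017 m.
Layer 3: sin θ = p·1176 = 0.3259 → θ = 19.02°; offset = 20.3·tan 19.02° = 6.997 m.
Layer 4: sin θ = p·1392 = 0.3857 → θ = 22.69°; offset = 10.3·tan 22.69° = 4.306 m.
Σ offsets = 17.095 m.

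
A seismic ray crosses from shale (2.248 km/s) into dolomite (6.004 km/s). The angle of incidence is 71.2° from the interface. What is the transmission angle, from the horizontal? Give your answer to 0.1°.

Convert to the normal: θ₁ = 90° − 71.2° = 18.8°.
sin θ₁/V₁ = sin θ₂/V₂ ⇒ sin θ₂ = 6.004·sin 18.8°/2.248 = 6.004·0.3223/2.248 = 0.8607.
θ₂ = arcsin 0.8607 = 59.40° from the normal.
From the interface: 90° − 59.40° = 30.60°.

30.6°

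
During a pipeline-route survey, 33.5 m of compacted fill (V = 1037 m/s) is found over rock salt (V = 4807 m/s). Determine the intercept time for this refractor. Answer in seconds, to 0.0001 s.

0.0631 s

tᵢ = 2h·√(V₂²−V₁²)/(V₁V₂).
√(V₂²−V₁²) = √(4807²−1037²) = 4693.8 m/s.
tᵢ = 2·33.5·4693.8/(1037·4807) = 0.06309 s.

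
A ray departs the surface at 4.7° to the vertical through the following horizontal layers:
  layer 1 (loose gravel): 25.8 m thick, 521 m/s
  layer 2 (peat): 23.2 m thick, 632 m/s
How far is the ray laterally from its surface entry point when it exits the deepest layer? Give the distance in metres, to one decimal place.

4.4 m

Ray parameter p = sin 4.7° / 521 m/s = 1.5727e-04 s/m.
Layer 1: θ = 4.70°; offset = 25.8·tan 4.70° = 2.121 m.
Layer 2: sin θ = p·632 = 0.0994 → θ = 5.70°; offset = 23.2·tan 5.70° = 2.317 m.
Σ offsets = 4.439 m.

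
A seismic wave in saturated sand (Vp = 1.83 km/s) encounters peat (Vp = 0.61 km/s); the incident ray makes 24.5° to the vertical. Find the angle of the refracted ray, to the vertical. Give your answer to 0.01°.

7.95°

sin θ₁/V₁ = sin θ₂/V₂ ⇒ sin θ₂ = 0.61·sin 24.5°/1.83 = 0.61·0.4147/1.83 = 0.1382.
θ₂ = arcsin 0.1382 = 7.95° from the normal.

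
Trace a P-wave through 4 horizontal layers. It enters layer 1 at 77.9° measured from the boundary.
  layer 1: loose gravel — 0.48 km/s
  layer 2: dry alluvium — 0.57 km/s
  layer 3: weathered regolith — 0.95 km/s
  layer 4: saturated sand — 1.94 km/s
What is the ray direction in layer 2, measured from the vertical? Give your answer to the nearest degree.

From the normal: θ₁ = 90° − 77.9° = 12.1°.
Ray parameter p = sin 12.1° / 0.48 = 4.3671e-01 s/km.
sin θ_2 = p·V_2 = 4.3671e-01 × 0.57 = 0.2489.
θ_2 = 14.41° from the vertical.

14°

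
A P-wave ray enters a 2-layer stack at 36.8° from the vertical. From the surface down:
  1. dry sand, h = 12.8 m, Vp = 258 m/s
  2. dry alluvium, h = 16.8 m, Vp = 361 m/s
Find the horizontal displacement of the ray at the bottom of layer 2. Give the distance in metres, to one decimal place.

Ray parameter p = sin 36.8° / 258 m/s = 2.3218e-03 s/m.
Layer 1: θ = 36.80°; offset = 12.8·tan 36.80° = 9.576 m.
Layer 2: sin θ = p·361 = 0.8382 → θ = 56.95°; offset = 16.8·tan 56.95° = 25.818 m.
Total horizontal offset = 35.393 m.

35.4 m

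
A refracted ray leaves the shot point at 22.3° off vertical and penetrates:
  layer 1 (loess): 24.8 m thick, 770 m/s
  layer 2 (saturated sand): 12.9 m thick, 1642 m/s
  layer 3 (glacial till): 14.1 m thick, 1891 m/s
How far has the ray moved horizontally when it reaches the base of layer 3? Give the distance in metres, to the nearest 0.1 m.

p = sin θ₁/V₁ = sin 22.3°/770 = 4.9280e-04 s/m is conserved through the stack.
Layer 1: θ = 22.30°; offset = 24.8·tan 22.30° = 10.171 m.
Layer 2: sin θ = p·1642 = 0.8092 → θ = 54.02°; offset = 12.9·tan 54.02° = 17.766 m.
Layer 3: sin θ = p·1891 = 0.9319 → θ = 68.73°; offset = 14.1·tan 68.73° = 36.222 m.
Summing the layer offsets gives 64.159 m.

64.2 m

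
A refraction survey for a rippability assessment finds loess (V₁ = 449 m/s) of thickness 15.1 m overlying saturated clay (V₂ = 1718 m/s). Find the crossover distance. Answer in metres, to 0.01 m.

39.46 m

x_cross = 2h·√((V₂+V₁)/(V₂−V₁)).
(V₂+V₁)/(V₂−V₁) = (1718+449)/(1718−449) = 1.7076; √ = 1.3068.
x_cross = 2·15.1·1.3068 = 39.46 m.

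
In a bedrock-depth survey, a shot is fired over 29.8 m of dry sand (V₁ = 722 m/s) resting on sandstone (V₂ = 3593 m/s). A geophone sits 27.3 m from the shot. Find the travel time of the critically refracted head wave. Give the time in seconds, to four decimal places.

t = x/V₂ + 2h·√(V₂²−V₁²)/(V₁V₂).
√(V₂²−V₁²) = √(3593²−722²) = 3519.7 m/s; delay term = 2·29.8·3519.7/(722·3593) = 0.08086 s.
t = 27.3/3593 + 0.08086 = 0.08846 s.

0.0885 s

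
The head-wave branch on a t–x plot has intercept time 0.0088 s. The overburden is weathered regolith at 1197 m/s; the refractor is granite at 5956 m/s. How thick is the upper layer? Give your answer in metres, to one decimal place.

5.4 m

θ_c = arcsin(1197/5956) = 11.59°; cos θ_c = 0.9796.
tᵢ = 2h cos θ_c/V₁ ⇒ h = tᵢ·V₁/(2 cos θ_c) = 0.0088·1197/(2·0.9796) = 5.38 m.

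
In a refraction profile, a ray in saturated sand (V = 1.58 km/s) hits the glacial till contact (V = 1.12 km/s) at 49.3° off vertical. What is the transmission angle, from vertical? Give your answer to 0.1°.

sin θ₁/V₁ = sin θ₂/V₂ ⇒ sin θ₂ = 1.12·sin 49.3°/1.58 = 1.12·0.7581/1.58 = 0.5374.
θ₂ = sin⁻¹(0.5374) = 32.51° (from vertical).

32.5°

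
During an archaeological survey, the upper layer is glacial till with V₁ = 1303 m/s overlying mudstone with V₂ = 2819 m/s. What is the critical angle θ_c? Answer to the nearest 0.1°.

27.5°

Critical incidence: sin θ_c = V₁/V₂ = 1303/2819 = 0.4622.
θ_c = arcsin 0.4622 = 27.53°.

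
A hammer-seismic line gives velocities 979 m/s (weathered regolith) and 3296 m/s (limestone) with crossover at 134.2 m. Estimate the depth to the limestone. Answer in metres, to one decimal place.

49.4 m

x_cross = 2h·√((V₂+V₁)/(V₂−V₁)) → h = x_cross / (2·√((V₂+V₁)/(V₂−V₁))).
√((V₂+V₁)/(V₂−V₁)) = √((3296+979)/(3296−979)) = 1.3583.
h = 134.2 / (2·1.3583) = 49.40 m.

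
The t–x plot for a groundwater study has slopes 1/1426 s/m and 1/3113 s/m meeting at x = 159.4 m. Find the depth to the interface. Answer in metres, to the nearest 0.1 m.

48.6 m

x_cross = 2h·√((V₂+V₁)/(V₂−V₁)) → h = x_cross / (2·√((V₂+V₁)/(V₂−V₁))).
√((V₂+V₁)/(V₂−V₁)) = √((3113+1426)/(3113−1426)) = 1.6403.
h = 159.4 / (2·1.6403) = 48.59 m.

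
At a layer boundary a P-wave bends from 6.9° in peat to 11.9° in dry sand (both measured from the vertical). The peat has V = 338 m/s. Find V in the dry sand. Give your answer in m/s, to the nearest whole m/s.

580 m/s

sin 6.9° = 0.1201; sin 11.9° = 0.2062.
V₂ = V₁·(sin θ₂/sin θ₁) = 338·(0.2062/0.1201) = 580.15 m/s.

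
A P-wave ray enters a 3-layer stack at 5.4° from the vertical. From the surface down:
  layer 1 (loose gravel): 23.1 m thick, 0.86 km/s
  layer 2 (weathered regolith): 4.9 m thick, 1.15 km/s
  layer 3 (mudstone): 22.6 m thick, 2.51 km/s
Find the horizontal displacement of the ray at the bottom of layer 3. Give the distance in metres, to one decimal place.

9.3 m

Apply Snell's law at each interface; in layer i the horizontal offset is hᵢ·tan θᵢ.
Layer 1: θ = 5.40°; offset = 23.1·tan 5.40° = 2.184 m.
Layer 2: sin θ = 1.15·sin 5.4°/0.86 = 0.1258, θ = 7.23°; offset = 4.9·tan 7.23° = 0.622 m.
Layer 3: sin θ = 2.51·sin 5.4°/0.86 = 0.2747, θ = 15.94°; offset = 22.6·tan 15.94° = 6.456 m.
Summing the layer offsets gives 9.261 m.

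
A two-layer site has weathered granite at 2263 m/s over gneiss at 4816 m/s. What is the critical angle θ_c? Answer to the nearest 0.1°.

28.0°

At critical incidence the refracted ray runs along the interface (θ₂ = 90°), so sin θ_c = V₁/V₂.
θ_c = arcsin(2263/4816) = arcsin 0.4699 = 28.03°.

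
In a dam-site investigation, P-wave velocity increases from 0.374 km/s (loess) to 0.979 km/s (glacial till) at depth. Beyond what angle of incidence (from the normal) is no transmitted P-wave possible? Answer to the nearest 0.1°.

22.5°

At critical incidence the refracted ray runs along the interface (θ₂ = 90°), so sin θ_c = V₁/V₂.
θ_c = arcsin(0.374/0.979) = arcsin 0.3820 = 22.46°.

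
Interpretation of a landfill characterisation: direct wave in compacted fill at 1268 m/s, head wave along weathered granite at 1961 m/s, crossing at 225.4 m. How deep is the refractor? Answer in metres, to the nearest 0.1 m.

h = (x_cross/2)·√((V₂−V₁)/(V₂+V₁)).
(V₂−V₁)/(V₂+V₁) = (1961−1268)/(1961+1268) = 0.2146; √ = 0.4633.
h = (225.4/2)·0.4633 = 52.21 m.

52.2 m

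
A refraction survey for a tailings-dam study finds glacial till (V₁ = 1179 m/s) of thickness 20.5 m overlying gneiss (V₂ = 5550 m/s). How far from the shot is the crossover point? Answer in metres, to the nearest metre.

51 m

x_cross = 2h·√((V₂+V₁)/(V₂−V₁)).
(V₂+V₁)/(V₂−V₁) = (5550+1179)/(5550−1179) = 1.5395; √ = 1.2408.
x_cross = 2·20.5·1.2408 = 50.87 m.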